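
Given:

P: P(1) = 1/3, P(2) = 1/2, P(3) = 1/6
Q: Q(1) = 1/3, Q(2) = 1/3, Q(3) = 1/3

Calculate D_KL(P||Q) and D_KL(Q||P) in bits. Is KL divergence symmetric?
D_KL(P||Q) = 0.1258 bits, D_KL(Q||P) = 0.1383 bits. No, KL divergence is not symmetric.

D_KL(P||Q) = Σ P(x) log₂(P(x)/Q(x))

Computing term by term:
  P(1)·log₂(P(1)/Q(1)) = (1/3)·log₂((1/3)/(1/3)) = 0.00000
  P(2)·log₂(P(2)/Q(2)) = (1/2)·log₂((1/2)/(1/3)) = 0.29248
  P(3)·log₂(P(3)/Q(3)) = (1/6)·log₂((1/6)/(1/3)) = -0.16667

D_KL(P||Q) = 0.00000 + 0.29248 - 0.16667 = 0.12581 ≈ 0.1258 bits

D_KL(Q||P) = Σ Q(x) log₂(Q(x)/P(x))

Computing term by term:
  Q(1)·log₂(Q(1)/P(1)) = (1/3)·log₂((1/3)/(1/3)) = 0.00000
  Q(2)·log₂(Q(2)/P(2)) = (1/3)·log₂((1/3)/(1/2)) = -0.19499
  Q(3)·log₂(Q(3)/P(3)) = (1/3)·log₂((1/3)/(1/6)) = 0.33333

D_KL(Q||P) = 0.00000 - 0.19499 + 0.33333 = 0.13834 ≈ 0.1383 bits

These are NOT equal (difference: 0.0125 bits). KL divergence is asymmetric: D_KL(P||Q) ≠ D_KL(Q||P) in general.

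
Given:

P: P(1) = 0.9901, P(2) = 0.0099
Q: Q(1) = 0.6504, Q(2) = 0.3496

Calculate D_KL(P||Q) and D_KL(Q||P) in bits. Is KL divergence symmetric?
D_KL(P||Q) = 0.5493 bits, D_KL(Q||P) = 1.4034 bits. No, KL divergence is not symmetric.

D_KL(P||Q) = Σ P(x) log₂(P(x)/Q(x))

Computing term by term:
  P(1)·log₂(P(1)/Q(1)) = 0.9901·log₂(0.9901/0.6504) = 0.60025
  P(2)·log₂(P(2)/Q(2)) = 0.0099·log₂(0.0099/0.3496) = -0.05091

D_KL(P||Q) = 0.60025 - 0.05091 = 0.54934 ≈ 0.5493 bits

D_KL(Q||P) = Σ Q(x) log₂(Q(x)/P(x))

Computing term by term:
  Q(1)·log₂(Q(1)/P(1)) = 0.6504·log₂(0.6504/0.9901) = -0.39430
  Q(2)·log₂(Q(2)/P(2)) = 0.3496·log₂(0.3496/0.0099) = 1.79769

D_KL(Q||P) = -0.39430 + 1.79769 = 1.40339 ≈ 1.4034 bits

These are NOT equal (difference: 0.8541 bits). KL divergence is asymmetric: D_KL(P||Q) ≠ D_KL(Q||P) in general.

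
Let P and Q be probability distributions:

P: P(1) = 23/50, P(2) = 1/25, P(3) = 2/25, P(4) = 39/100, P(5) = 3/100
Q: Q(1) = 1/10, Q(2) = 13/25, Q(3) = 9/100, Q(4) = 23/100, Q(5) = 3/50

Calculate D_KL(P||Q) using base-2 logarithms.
1.1183 bits

D_KL(P||Q) = Σ P(x) log₂(P(x)/Q(x))

Computing term by term:
  P(1)·log₂(P(1)/Q(1)) = (23/50)·log₂((23/50)/(1/10)) = 1.01275
  P(2)·log₂(P(2)/Q(2)) = (1/25)·log₂((1/25)/(13/25)) = -0.14802
  P(3)·log₂(P(3)/Q(3)) = (2/25)·log₂((2/25)/(9/100)) = -0.01359
  P(4)·log₂(P(4)/Q(4)) = (39/100)·log₂((39/100)/(23/100)) = 0.29712
  P(5)·log₂(P(5)/Q(5)) = (3/100)·log₂((3/100)/(3/50)) = -0.03000

D_KL(P||Q) = 1.01275 - 0.14802 - 0.01359 + 0.29712 - 0.03000 = 1.11826 ≈ 1.1183 bits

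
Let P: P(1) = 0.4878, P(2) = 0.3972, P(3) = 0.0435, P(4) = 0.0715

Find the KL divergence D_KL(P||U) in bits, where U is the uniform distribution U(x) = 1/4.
0.4969 bits

U(i) = 1/4 for all i

D_KL(P||U) = Σ P(x) log₂(P(x) / (1/4))
           = Σ P(x) log₂(P(x)) + log₂(4)
           = log₂(4) - H(P)

H(P) = -Σ P(x) log₂(P(x)):
  -P(1)·log₂(P(1)) = -(0.4878)·log₂(0.4878) = 0.50518
  -P(2)·log₂(P(2)) = -(0.3972)·log₂(0.3972) = 0.52910
  -P(3)·log₂(P(3)) = -(0.0435)·log₂(0.0435) = 0.19674
  -P(4)·log₂(P(4)) = -(0.0715)·log₂(0.0715) = 0.27212
H(P) = 0.50518 + 0.52910 + 0.19674 + 0.27212 = 1.50314 bits

log₂(4) = 2.00000 bits

D_KL(P||U) = 2.00000 - 1.50314 = 0.49686 ≈ 0.4969 bits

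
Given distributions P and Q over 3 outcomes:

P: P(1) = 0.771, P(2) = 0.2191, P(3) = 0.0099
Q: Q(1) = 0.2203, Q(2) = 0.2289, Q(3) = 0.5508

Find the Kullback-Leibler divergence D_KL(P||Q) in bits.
1.3222 bits

D_KL(P||Q) = Σ P(x) log₂(P(x)/Q(x))

Computing term by term:
  P(1)·log₂(P(1)/Q(1)) = 0.771·log₂(0.771/0.2203) = 1.39340
  P(2)·log₂(P(2)/Q(2)) = 0.2191·log₂(0.2191/0.2289) = -0.01383
  P(3)·log₂(P(3)/Q(3)) = 0.0099·log₂(0.0099/0.5508) = -0.05740

D_KL(P||Q) = 1.39340 - 0.01383 - 0.05740 = 1.32217 ≈ 1.3222 bits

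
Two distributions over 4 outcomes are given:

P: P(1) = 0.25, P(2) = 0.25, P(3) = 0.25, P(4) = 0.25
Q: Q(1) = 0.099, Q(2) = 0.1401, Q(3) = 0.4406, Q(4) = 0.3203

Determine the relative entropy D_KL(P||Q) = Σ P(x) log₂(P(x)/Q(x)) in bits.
0.2492 bits

D_KL(P||Q) = Σ P(x) log₂(P(x)/Q(x))

Computing term by term:
  P(1)·log₂(P(1)/Q(1)) = 0.25·log₂(0.25/0.099) = 0.33411
  P(2)·log₂(P(2)/Q(2)) = 0.25·log₂(0.25/0.1401) = 0.20887
  P(3)·log₂(P(3)/Q(3)) = 0.25·log₂(0.25/0.4406) = -0.20439
  P(4)·log₂(P(4)/Q(4)) = 0.25·log₂(0.25/0.3203) = -0.08937

D_KL(P||Q) = 0.33411 + 0.20887 - 0.20439 - 0.08937 = 0.24922 ≈ 0.2492 bits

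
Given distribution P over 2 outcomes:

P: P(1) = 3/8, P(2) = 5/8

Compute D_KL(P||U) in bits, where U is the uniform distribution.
0.0456 bits

U(i) = 1/2 for all i

D_KL(P||U) = Σ P(x) log₂(P(x) / (1/2))
           = Σ P(x) log₂(P(x)) + log₂(2)
           = log₂(2) - H(P)

H(P) = -Σ P(x) log₂(P(x)):
  -P(1)·log₂(P(1)) = -(3/8)·log₂(3/8) = 0.53064
  -P(2)·log₂(P(2)) = -(5/8)·log₂(5/8) = 0.42379
H(P) = 0.53064 + 0.42379 = 0.95443 bits

log₂(2) = 1.00000 bits

D_KL(P||U) = 1.00000 - 0.95443 = 0.04557 ≈ 0.0456 bits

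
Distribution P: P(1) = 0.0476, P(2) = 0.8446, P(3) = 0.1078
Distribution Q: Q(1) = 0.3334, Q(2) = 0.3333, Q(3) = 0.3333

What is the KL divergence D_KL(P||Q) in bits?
0.8238 bits

D_KL(P||Q) = Σ P(x) log₂(P(x)/Q(x))

Computing term by term:
  P(1)·log₂(P(1)/Q(1)) = 0.0476·log₂(0.0476/0.3334) = -0.13367
  P(2)·log₂(P(2)/Q(2)) = 0.8446·log₂(0.8446/0.3333) = 1.13299
  P(3)·log₂(P(3)/Q(3)) = 0.1078·log₂(0.1078/0.3333) = -0.17555

D_KL(P||Q) = -0.13367 + 1.13299 - 0.17555 = 0.82377 ≈ 0.8238 bits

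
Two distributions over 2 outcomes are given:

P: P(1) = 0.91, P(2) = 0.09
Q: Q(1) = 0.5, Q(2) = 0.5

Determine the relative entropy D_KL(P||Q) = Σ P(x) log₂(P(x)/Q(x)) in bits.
0.5635 bits

D_KL(P||Q) = Σ P(x) log₂(P(x)/Q(x))

Computing term by term:
  P(1)·log₂(P(1)/Q(1)) = 0.91·log₂(0.91/0.5) = 0.78618
  P(2)·log₂(P(2)/Q(2)) = 0.09·log₂(0.09/0.5) = -0.22265

D_KL(P||Q) = 0.78618 - 0.22265 = 0.56353 ≈ 0.5635 bits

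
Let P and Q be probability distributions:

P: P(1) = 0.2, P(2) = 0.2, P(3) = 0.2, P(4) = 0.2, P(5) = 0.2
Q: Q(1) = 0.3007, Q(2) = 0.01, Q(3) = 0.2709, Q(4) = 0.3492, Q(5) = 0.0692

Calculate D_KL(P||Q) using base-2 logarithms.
0.8046 bits

D_KL(P||Q) = Σ P(x) log₂(P(x)/Q(x))

Computing term by term:
  P(1)·log₂(P(1)/Q(1)) = 0.2·log₂(0.2/0.3007) = -0.11766
  P(2)·log₂(P(2)/Q(2)) = 0.2·log₂(0.2/0.01) = 0.86439
  P(3)·log₂(P(3)/Q(3)) = 0.2·log₂(0.2/0.2709) = -0.08755
  P(4)·log₂(P(4)/Q(4)) = 0.2·log₂(0.2/0.3492) = -0.16081
  P(5)·log₂(P(5)/Q(5)) = 0.2·log₂(0.2/0.0692) = 0.30623

D_KL(P||Q) = -0.11766 + 0.86439 - 0.08755 - 0.16081 + 0.30623 = 0.80460 ≈ 0.8046 bits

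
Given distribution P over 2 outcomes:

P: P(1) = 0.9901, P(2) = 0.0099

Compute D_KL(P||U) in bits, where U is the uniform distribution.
0.9199 bits

U(i) = 1/2 for all i

D_KL(P||U) = Σ P(x) log₂(P(x) / (1/2))
           = Σ P(x) log₂(P(x)) + log₂(2)
           = log₂(2) - H(P)

H(P) = -Σ P(x) log₂(P(x)):
  -P(1)·log₂(P(1)) = -(0.9901)·log₂(0.9901) = 0.01421
  -P(2)·log₂(P(2)) = -(0.0099)·log₂(0.0099) = 0.06592
H(P) = 0.01421 + 0.06592 = 0.08013 bits

log₂(2) = 1.00000 bits

D_KL(P||U) = 1.00000 - 0.08013 = 0.91987 ≈ 0.9199 bits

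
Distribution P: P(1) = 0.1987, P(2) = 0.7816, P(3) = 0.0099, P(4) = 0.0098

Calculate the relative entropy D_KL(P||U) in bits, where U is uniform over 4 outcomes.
1.1276 bits

U(i) = 1/4 for all i

D_KL(P||U) = Σ P(x) log₂(P(x) / (1/4))
           = Σ P(x) log₂(P(x)) + log₂(4)
           = log₂(4) - H(P)

H(P) = -Σ P(x) log₂(P(x)):
  -P(1)·log₂(P(1)) = -(0.1987)·log₂(0.1987) = 0.46324
  -P(2)·log₂(P(2)) = -(0.7816)·log₂(0.7816) = 0.27786
  -P(3)·log₂(P(3)) = -(0.0099)·log₂(0.0099) = 0.06592
  -P(4)·log₂(P(4)) = -(0.0098)·log₂(0.0098) = 0.06540
H(P) = 0.46324 + 0.27786 + 0.06592 + 0.06540 = 0.87242 bits

log₂(4) = 2.00000 bits

D_KL(P||U) = 2.00000 - 0.87242 = 1.12758 ≈ 1.1276 bits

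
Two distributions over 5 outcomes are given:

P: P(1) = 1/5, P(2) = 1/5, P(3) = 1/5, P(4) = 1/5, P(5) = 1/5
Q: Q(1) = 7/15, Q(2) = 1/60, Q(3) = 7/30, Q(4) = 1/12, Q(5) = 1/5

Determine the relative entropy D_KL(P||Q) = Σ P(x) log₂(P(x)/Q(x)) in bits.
0.6806 bits

D_KL(P||Q) = Σ P(x) log₂(P(x)/Q(x))

Computing term by term:
  P(1)·log₂(P(1)/Q(1)) = (1/5)·log₂((1/5)/(7/15)) = -0.24448
  P(2)·log₂(P(2)/Q(2)) = (1/5)·log₂((1/5)/(1/60)) = 0.71699
  P(3)·log₂(P(3)/Q(3)) = (1/5)·log₂((1/5)/(7/30)) = -0.04448
  P(4)·log₂(P(4)/Q(4)) = (1/5)·log₂((1/5)/(1/12)) = 0.25261
  P(5)·log₂(P(5)/Q(5)) = (1/5)·log₂((1/5)/(1/5)) = 0.00000

D_KL(P||Q) = -0.24448 + 0.71699 - 0.04448 + 0.25261 + 0.00000 = 0.68064 ≈ 0.6806 bits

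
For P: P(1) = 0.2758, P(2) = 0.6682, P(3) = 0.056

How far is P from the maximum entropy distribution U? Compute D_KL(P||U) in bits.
0.4509 bits

U(i) = 1/3 for all i

D_KL(P||U) = Σ P(x) log₂(P(x) / (1/3))
           = Σ P(x) log₂(P(x)) + log₂(3)
           = log₂(3) - H(P)

H(P) = -Σ P(x) log₂(P(x)):
  -P(1)·log₂(P(1)) = -(0.2758)·log₂(0.2758) = 0.51252
  -P(2)·log₂(P(2)) = -(0.6682)·log₂(0.6682) = 0.38866
  -P(3)·log₂(P(3)) = -(0.056)·log₂(0.056) = 0.23287
H(P) = 0.51252 + 0.38866 + 0.23287 = 1.13405 bits

log₂(3) = 1.58496 bits

D_KL(P||U) = 1.58496 - 1.13405 = 0.45091 ≈ 0.4509 bits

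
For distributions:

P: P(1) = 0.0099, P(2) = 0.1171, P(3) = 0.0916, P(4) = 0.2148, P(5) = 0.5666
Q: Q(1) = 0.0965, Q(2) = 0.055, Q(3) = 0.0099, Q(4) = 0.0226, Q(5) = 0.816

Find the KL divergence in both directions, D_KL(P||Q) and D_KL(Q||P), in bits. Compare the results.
D_KL(P||Q) = 0.7888 bits, D_KL(Q||P) = 0.5813 bits. D_KL(P||Q) is larger than D_KL(Q||P) by 0.2075 bits; the two directions differ.

D_KL(P||Q) = Σ P(x) log₂(P(x)/Q(x))

Computing term by term:
  P(1)·log₂(P(1)/Q(1)) = 0.0099·log₂(0.0099/0.0965) = -0.03252
  P(2)·log₂(P(2)/Q(2)) = 0.1171·log₂(0.1171/0.055) = 0.12767
  P(3)·log₂(P(3)/Q(3)) = 0.0916·log₂(0.0916/0.0099) = 0.29402
  P(4)·log₂(P(4)/Q(4)) = 0.2148·log₂(0.2148/0.0226) = 0.69780
  P(5)·log₂(P(5)/Q(5)) = 0.5666·log₂(0.5666/0.816) = -0.29817

D_KL(P||Q) = -0.03252 + 0.12767 + 0.29402 + 0.69780 - 0.29817 = 0.78880 ≈ 0.7888 bits

D_KL(Q||P) = Σ Q(x) log₂(Q(x)/P(x))

Computing term by term:
  Q(1)·log₂(Q(1)/P(1)) = 0.0965·log₂(0.0965/0.0099) = 0.31701
  Q(2)·log₂(Q(2)/P(2)) = 0.055·log₂(0.055/0.1171) = -0.05996
  Q(3)·log₂(Q(3)/P(3)) = 0.0099·log₂(0.0099/0.0916) = -0.03178
  Q(4)·log₂(Q(4)/P(4)) = 0.0226·log₂(0.0226/0.2148) = -0.07342
  Q(5)·log₂(Q(5)/P(5)) = 0.816·log₂(0.816/0.5666) = 0.42941

D_KL(Q||P) = 0.31701 - 0.05996 - 0.03178 - 0.07342 + 0.42941 = 0.58126 ≈ 0.5813 bits

These are NOT equal (difference: 0.2075 bits). KL divergence is asymmetric: D_KL(P||Q) ≠ D_KL(Q||P) in general.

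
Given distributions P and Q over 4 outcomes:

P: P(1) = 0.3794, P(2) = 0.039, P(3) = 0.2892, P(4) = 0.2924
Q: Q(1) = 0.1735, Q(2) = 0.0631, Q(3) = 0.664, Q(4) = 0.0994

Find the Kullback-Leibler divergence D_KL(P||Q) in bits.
0.5096 bits

D_KL(P||Q) = Σ P(x) log₂(P(x)/Q(x))

Computing term by term:
  P(1)·log₂(P(1)/Q(1)) = 0.3794·log₂(0.3794/0.1735) = 0.42826
  P(2)·log₂(P(2)/Q(2)) = 0.039·log₂(0.039/0.0631) = -0.02707
  P(3)·log₂(P(3)/Q(3)) = 0.2892·log₂(0.2892/0.664) = -0.34678
  P(4)·log₂(P(4)/Q(4)) = 0.2924·log₂(0.2924/0.0994) = 0.45516

D_KL(P||Q) = 0.42826 - 0.02707 - 0.34678 + 0.45516 = 0.50957 ≈ 0.5096 bits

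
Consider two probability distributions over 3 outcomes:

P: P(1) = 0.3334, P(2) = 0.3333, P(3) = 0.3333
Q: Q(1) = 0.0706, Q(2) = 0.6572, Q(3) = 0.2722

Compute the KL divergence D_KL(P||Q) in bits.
0.5176 bits

D_KL(P||Q) = Σ P(x) log₂(P(x)/Q(x))

Computing term by term:
  P(1)·log₂(P(1)/Q(1)) = 0.3334·log₂(0.3334/0.0706) = 0.74665
  P(2)·log₂(P(2)/Q(2)) = 0.3333·log₂(0.3333/0.6572) = -0.32647
  P(3)·log₂(P(3)/Q(3)) = 0.3333·log₂(0.3333/0.2722) = 0.09738

D_KL(P||Q) = 0.74665 - 0.32647 + 0.09738 = 0.51756 ≈ 0.5176 bits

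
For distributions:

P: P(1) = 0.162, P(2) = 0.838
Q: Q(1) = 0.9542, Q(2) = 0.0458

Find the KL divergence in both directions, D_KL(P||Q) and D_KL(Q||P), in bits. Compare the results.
D_KL(P||Q) = 3.0997 bits, D_KL(Q||P) = 2.2491 bits. D_KL(P||Q) is larger than D_KL(Q||P) by 0.8506 bits; the two directions differ.

D_KL(P||Q) = Σ P(x) log₂(P(x)/Q(x))

Computing term by term:
  P(1)·log₂(P(1)/Q(1)) = 0.162·log₂(0.162/0.9542) = -0.41444
  P(2)·log₂(P(2)/Q(2)) = 0.838·log₂(0.838/0.0458) = 3.51418

D_KL(P||Q) = -0.41444 + 3.51418 = 3.09974 ≈ 3.0997 bits

D_KL(Q||P) = Σ Q(x) log₂(Q(x)/P(x))

Computing term by term:
  Q(1)·log₂(Q(1)/P(1)) = 0.9542·log₂(0.9542/0.162) = 2.44113
  Q(2)·log₂(Q(2)/P(2)) = 0.0458·log₂(0.0458/0.838) = -0.19206

D_KL(Q||P) = 2.44113 - 0.19206 = 2.24907 ≈ 2.2491 bits

These are NOT equal (difference: 0.8506 bits). KL divergence is asymmetric: D_KL(P||Q) ≠ D_KL(Q||P) in general.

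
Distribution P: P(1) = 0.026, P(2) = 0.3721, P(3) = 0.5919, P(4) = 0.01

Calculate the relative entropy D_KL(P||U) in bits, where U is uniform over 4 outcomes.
0.8181 bits

U(i) = 1/4 for all i

D_KL(P||U) = Σ P(x) log₂(P(x) / (1/4))
           = Σ P(x) log₂(P(x)) + log₂(4)
           = log₂(4) - H(P)

H(P) = -Σ P(x) log₂(P(x)):
  -P(1)·log₂(P(1)) = -(0.026)·log₂(0.026) = 0.13690
  -P(2)·log₂(P(2)) = -(0.3721)·log₂(0.3721) = 0.53070
  -P(3)·log₂(P(3)) = -(0.5919)·log₂(0.5919) = 0.44782
  -P(4)·log₂(P(4)) = -(0.01)·log₂(0.01) = 0.06644
H(P) = 0.13690 + 0.53070 + 0.44782 + 0.06644 = 1.18186 bits

log₂(4) = 2.00000 bits

D_KL(P||U) = 2.00000 - 1.18186 = 0.81814 ≈ 0.8181 bits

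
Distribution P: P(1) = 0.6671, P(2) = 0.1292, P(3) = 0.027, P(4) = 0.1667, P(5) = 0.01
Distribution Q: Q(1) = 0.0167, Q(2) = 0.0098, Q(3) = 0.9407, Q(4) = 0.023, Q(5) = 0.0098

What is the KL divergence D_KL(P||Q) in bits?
4.3680 bits

D_KL(P||Q) = Σ P(x) log₂(P(x)/Q(x))

Computing term by term:
  P(1)·log₂(P(1)/Q(1)) = 0.6671·log₂(0.6671/0.0167) = 3.54896
  P(2)·log₂(P(2)/Q(2)) = 0.1292·log₂(0.1292/0.0098) = 0.48071
  P(3)·log₂(P(3)/Q(3)) = 0.027·log₂(0.027/0.9407) = -0.13831
  P(4)·log₂(P(4)/Q(4)) = 0.1667·log₂(0.1667/0.023) = 0.47635
  P(5)·log₂(P(5)/Q(5)) = 0.01·log₂(0.01/0.0098) = 0.00029

D_KL(P||Q) = 3.54896 + 0.48071 - 0.13831 + 0.47635 + 0.00029 = 4.36800 ≈ 4.3680 bits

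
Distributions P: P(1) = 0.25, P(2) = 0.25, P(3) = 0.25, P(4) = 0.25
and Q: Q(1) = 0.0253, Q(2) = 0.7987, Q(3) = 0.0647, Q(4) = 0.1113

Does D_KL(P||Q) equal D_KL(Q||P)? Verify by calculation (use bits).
D_KL(P||Q) = 1.1866 bits, D_KL(Q||P) = 0.9987 bits. No — D_KL(P||Q) ≠ D_KL(Q||P) for this pair.

D_KL(P||Q) = Σ P(x) log₂(P(x)/Q(x))

Computing term by term:
  P(1)·log₂(P(1)/Q(1)) = 0.25·log₂(0.25/0.0253) = 0.82618
  P(2)·log₂(P(2)/Q(2)) = 0.25·log₂(0.25/0.7987) = -0.41893
  P(3)·log₂(P(3)/Q(3)) = 0.25·log₂(0.25/0.0647) = 0.48752
  P(4)·log₂(P(4)/Q(4)) = 0.25·log₂(0.25/0.1113) = 0.29187

D_KL(P||Q) = 0.82618 - 0.41893 + 0.48752 + 0.29187 = 1.18664 ≈ 1.1866 bits

D_KL(Q||P) = Σ Q(x) log₂(Q(x)/P(x))

Computing term by term:
  Q(1)·log₂(Q(1)/P(1)) = 0.0253·log₂(0.0253/0.25) = -0.08361
  Q(2)·log₂(Q(2)/P(2)) = 0.7987·log₂(0.7987/0.25) = 1.33840
  Q(3)·log₂(Q(3)/P(3)) = 0.0647·log₂(0.0647/0.25) = -0.12617
  Q(4)·log₂(Q(4)/P(4)) = 0.1113·log₂(0.1113/0.25) = -0.12994

D_KL(Q||P) = -0.08361 + 1.33840 - 0.12617 - 0.12994 = 0.99868 ≈ 0.9987 bits

These are NOT equal (difference: 0.1879 bits). KL divergence is asymmetric: D_KL(P||Q) ≠ D_KL(Q||P) in general.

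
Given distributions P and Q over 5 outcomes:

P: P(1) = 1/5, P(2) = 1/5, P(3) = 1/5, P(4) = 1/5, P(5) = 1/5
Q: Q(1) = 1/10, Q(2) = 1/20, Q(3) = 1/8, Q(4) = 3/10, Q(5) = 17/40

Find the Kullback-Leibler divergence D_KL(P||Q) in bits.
0.4011 bits

D_KL(P||Q) = Σ P(x) log₂(P(x)/Q(x))

Computing term by term:
  P(1)·log₂(P(1)/Q(1)) = (1/5)·log₂((1/5)/(1/10)) = 0.20000
  P(2)·log₂(P(2)/Q(2)) = (1/5)·log₂((1/5)/(1/20)) = 0.40000
  P(3)·log₂(P(3)/Q(3)) = (1/5)·log₂((1/5)/(1/8)) = 0.13561
  P(4)·log₂(P(4)/Q(4)) = (1/5)·log₂((1/5)/(3/10)) = -0.11699
  P(5)·log₂(P(5)/Q(5)) = (1/5)·log₂((1/5)/(17/40)) = -0.21749

D_KL(P||Q) = 0.20000 + 0.40000 + 0.13561 - 0.11699 - 0.21749 = 0.40113 ≈ 0.4011 bits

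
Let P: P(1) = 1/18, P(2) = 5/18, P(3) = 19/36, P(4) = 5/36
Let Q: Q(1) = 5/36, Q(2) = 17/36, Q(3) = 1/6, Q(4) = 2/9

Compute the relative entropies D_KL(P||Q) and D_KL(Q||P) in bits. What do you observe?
D_KL(P||Q) = 0.4974 bits, D_KL(Q||P) = 0.4186 bits. The two directions give different values (D_KL(P||Q) exceeds D_KL(Q||P) by 0.0788 bits): KL divergence is asymmetric.

D_KL(P||Q) = Σ P(x) log₂(P(x)/Q(x))

Computing term by term:
  P(1)·log₂(P(1)/Q(1)) = (1/18)·log₂((1/18)/(5/36)) = -0.07344
  P(2)·log₂(P(2)/Q(2)) = (5/18)·log₂((5/18)/(17/36)) = -0.21265
  P(3)·log₂(P(3)/Q(3)) = (19/36)·log₂((19/36)/(1/6)) = 0.87768
  P(4)·log₂(P(4)/Q(4)) = (5/36)·log₂((5/36)/(2/9)) = -0.09418

D_KL(P||Q) = -0.07344 - 0.21265 + 0.87768 - 0.09418 = 0.49741 ≈ 0.4974 bits

D_KL(Q||P) = Σ Q(x) log₂(Q(x)/P(x))

Computing term by term:
  Q(1)·log₂(Q(1)/P(1)) = (5/36)·log₂((5/36)/(1/18)) = 0.18360
  Q(2)·log₂(Q(2)/P(2)) = (17/36)·log₂((17/36)/(5/18)) = 0.36150
  Q(3)·log₂(Q(3)/P(3)) = (1/6)·log₂((1/6)/(19/36)) = -0.27716
  Q(4)·log₂(Q(4)/P(4)) = (2/9)·log₂((2/9)/(5/36)) = 0.15068

D_KL(Q||P) = 0.18360 + 0.36150 - 0.27716 + 0.15068 = 0.41862 ≈ 0.4186 bits

These are NOT equal (difference: 0.0788 bits). KL divergence is asymmetric: D_KL(P||Q) ≠ D_KL(Q||P) in general.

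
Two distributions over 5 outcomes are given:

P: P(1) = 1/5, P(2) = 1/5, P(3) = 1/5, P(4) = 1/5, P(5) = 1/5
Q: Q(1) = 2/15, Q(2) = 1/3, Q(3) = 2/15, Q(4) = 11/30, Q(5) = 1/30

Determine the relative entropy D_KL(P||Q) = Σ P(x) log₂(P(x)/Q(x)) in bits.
0.4287 bits

D_KL(P||Q) = Σ P(x) log₂(P(x)/Q(x))

Computing term by term:
  P(1)·log₂(P(1)/Q(1)) = (1/5)·log₂((1/5)/(2/15)) = 0.11699
  P(2)·log₂(P(2)/Q(2)) = (1/5)·log₂((1/5)/(1/3)) = -0.14739
  P(3)·log₂(P(3)/Q(3)) = (1/5)·log₂((1/5)/(2/15)) = 0.11699
  P(4)·log₂(P(4)/Q(4)) = (1/5)·log₂((1/5)/(11/30)) = -0.17489
  P(5)·log₂(P(5)/Q(5)) = (1/5)·log₂((1/5)/(1/30)) = 0.51699

D_KL(P||Q) = 0.11699 - 0.14739 + 0.11699 - 0.17489 + 0.51699 = 0.42869 ≈ 0.4287 bits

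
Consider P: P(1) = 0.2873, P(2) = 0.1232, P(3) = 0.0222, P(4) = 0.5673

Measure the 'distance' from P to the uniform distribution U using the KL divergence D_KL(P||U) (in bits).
0.5250 bits

U(i) = 1/4 for all i

D_KL(P||U) = Σ P(x) log₂(P(x) / (1/4))
           = Σ P(x) log₂(P(x)) + log₂(4)
           = log₂(4) - H(P)

H(P) = -Σ P(x) log₂(P(x)):
  -P(1)·log₂(P(1)) = -(0.2873)·log₂(0.2873) = 0.51696
  -P(2)·log₂(P(2)) = -(0.1232)·log₂(0.1232) = 0.37218
  -P(3)·log₂(P(3)) = -(0.0222)·log₂(0.0222) = 0.12195
  -P(4)·log₂(P(4)) = -(0.5673)·log₂(0.5673) = 0.46395
H(P) = 0.51696 + 0.37218 + 0.12195 + 0.46395 = 1.47504 bits

log₂(4) = 2.00000 bits

D_KL(P||U) = 2.00000 - 1.47504 = 0.52496 ≈ 0.5250 bits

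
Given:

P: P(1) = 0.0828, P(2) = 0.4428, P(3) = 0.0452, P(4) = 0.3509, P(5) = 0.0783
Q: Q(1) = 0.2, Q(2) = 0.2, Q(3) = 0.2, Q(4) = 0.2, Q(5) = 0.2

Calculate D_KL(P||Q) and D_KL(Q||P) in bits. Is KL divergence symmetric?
D_KL(P||Q) = 0.4841 bits, D_KL(Q||P) = 0.5626 bits. No, KL divergence is not symmetric.

D_KL(P||Q) = Σ P(x) log₂(P(x)/Q(x))

Computing term by term:
  P(1)·log₂(P(1)/Q(1)) = 0.0828·log₂(0.0828/0.2) = -0.10535
  P(2)·log₂(P(2)/Q(2)) = 0.4428·log₂(0.4428/0.2) = 0.50774
  P(3)·log₂(P(3)/Q(3)) = 0.0452·log₂(0.0452/0.2) = -0.09698
  P(4)·log₂(P(4)/Q(4)) = 0.3509·log₂(0.3509/0.2) = 0.28460
  P(5)·log₂(P(5)/Q(5)) = 0.0783·log₂(0.0783/0.2) = -0.10593

D_KL(P||Q) = -0.10535 + 0.50774 - 0.09698 + 0.28460 - 0.10593 = 0.48408 ≈ 0.4841 bits

D_KL(Q||P) = Σ Q(x) log₂(Q(x)/P(x))

Computing term by term:
  Q(1)·log₂(Q(1)/P(1)) = 0.2·log₂(0.2/0.0828) = 0.25446
  Q(2)·log₂(Q(2)/P(2)) = 0.2·log₂(0.2/0.4428) = -0.22933
  Q(3)·log₂(Q(3)/P(3)) = 0.2·log₂(0.2/0.0452) = 0.42912
  Q(4)·log₂(Q(4)/P(4)) = 0.2·log₂(0.2/0.3509) = -0.16221
  Q(5)·log₂(Q(5)/P(5)) = 0.2·log₂(0.2/0.0783) = 0.27058

D_KL(Q||P) = 0.25446 - 0.22933 + 0.42912 - 0.16221 + 0.27058 = 0.56262 ≈ 0.5626 bits

These are NOT equal (difference: 0.0785 bits). KL divergence is asymmetric: D_KL(P||Q) ≠ D_KL(Q||P) in general.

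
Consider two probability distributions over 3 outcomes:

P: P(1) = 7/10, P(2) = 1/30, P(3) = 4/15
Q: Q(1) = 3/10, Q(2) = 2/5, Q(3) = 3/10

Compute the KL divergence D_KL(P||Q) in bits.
0.6909 bits

D_KL(P||Q) = Σ P(x) log₂(P(x)/Q(x))

Computing term by term:
  P(1)·log₂(P(1)/Q(1)) = (7/10)·log₂((7/10)/(3/10)) = 0.85567
  P(2)·log₂(P(2)/Q(2)) = (1/30)·log₂((1/30)/(2/5)) = -0.11950
  P(3)·log₂(P(3)/Q(3)) = (4/15)·log₂((4/15)/(3/10)) = -0.04531

D_KL(P||Q) = 0.85567 - 0.11950 - 0.04531 = 0.69086 ≈ 0.6909 bits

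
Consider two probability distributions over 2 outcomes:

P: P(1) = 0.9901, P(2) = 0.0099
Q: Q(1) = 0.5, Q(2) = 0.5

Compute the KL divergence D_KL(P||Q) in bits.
0.9199 bits

D_KL(P||Q) = Σ P(x) log₂(P(x)/Q(x))

Computing term by term:
  P(1)·log₂(P(1)/Q(1)) = 0.9901·log₂(0.9901/0.5) = 0.97589
  P(2)·log₂(P(2)/Q(2)) = 0.0099·log₂(0.0099/0.5) = -0.05602

D_KL(P||Q) = 0.97589 - 0.05602 = 0.91987 ≈ 0.9199 bits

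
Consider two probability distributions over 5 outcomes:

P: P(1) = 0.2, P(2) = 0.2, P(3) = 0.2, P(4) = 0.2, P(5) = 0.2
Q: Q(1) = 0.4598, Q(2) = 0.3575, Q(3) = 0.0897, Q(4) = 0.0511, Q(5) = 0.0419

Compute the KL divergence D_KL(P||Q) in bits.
0.6683 bits

D_KL(P||Q) = Σ P(x) log₂(P(x)/Q(x))

Computing term by term:
  P(1)·log₂(P(1)/Q(1)) = 0.2·log₂(0.2/0.4598) = -0.24020
  P(2)·log₂(P(2)/Q(2)) = 0.2·log₂(0.2/0.3575) = -0.16759
  P(3)·log₂(P(3)/Q(3)) = 0.2·log₂(0.2/0.0897) = 0.23136
  P(4)·log₂(P(4)/Q(4)) = 0.2·log₂(0.2/0.0511) = 0.39372
  P(5)·log₂(P(5)/Q(5)) = 0.2·log₂(0.2/0.0419) = 0.45100

D_KL(P||Q) = -0.24020 - 0.16759 + 0.23136 + 0.39372 + 0.45100 = 0.66829 ≈ 0.6683 bits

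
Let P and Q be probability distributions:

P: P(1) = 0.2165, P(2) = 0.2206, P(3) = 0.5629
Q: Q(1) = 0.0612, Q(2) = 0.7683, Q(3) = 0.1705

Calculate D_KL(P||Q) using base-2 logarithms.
0.9674 bits

D_KL(P||Q) = Σ P(x) log₂(P(x)/Q(x))

Computing term by term:
  P(1)·log₂(P(1)/Q(1)) = 0.2165·log₂(0.2165/0.0612) = 0.39463
  P(2)·log₂(P(2)/Q(2)) = 0.2206·log₂(0.2206/0.7683) = -0.39713
  P(3)·log₂(P(3)/Q(3)) = 0.5629·log₂(0.5629/0.1705) = 0.96994

D_KL(P||Q) = 0.39463 - 0.39713 + 0.96994 = 0.96744 ≈ 0.9674 bits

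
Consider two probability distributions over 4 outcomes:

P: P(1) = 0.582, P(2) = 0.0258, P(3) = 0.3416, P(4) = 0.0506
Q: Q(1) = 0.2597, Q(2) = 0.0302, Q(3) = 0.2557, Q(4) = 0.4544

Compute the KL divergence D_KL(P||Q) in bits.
0.6542 bits

D_KL(P||Q) = Σ P(x) log₂(P(x)/Q(x))

Computing term by term:
  P(1)·log₂(P(1)/Q(1)) = 0.582·log₂(0.582/0.2597) = 0.67755
  P(2)·log₂(P(2)/Q(2)) = 0.0258·log₂(0.0258/0.0302) = -0.00586
  P(3)·log₂(P(3)/Q(3)) = 0.3416·log₂(0.3416/0.2557) = 0.14274
  P(4)·log₂(P(4)/Q(4)) = 0.0506·log₂(0.0506/0.4544) = -0.16024

D_KL(P||Q) = 0.67755 - 0.00586 + 0.14274 - 0.16024 = 0.65419 ≈ 0.6542 bits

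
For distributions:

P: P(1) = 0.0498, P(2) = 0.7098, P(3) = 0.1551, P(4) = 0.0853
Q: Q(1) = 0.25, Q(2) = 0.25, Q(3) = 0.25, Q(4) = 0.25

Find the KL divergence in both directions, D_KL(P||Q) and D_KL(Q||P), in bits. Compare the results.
D_KL(P||Q) = 0.7135 bits, D_KL(Q||P) = 0.7656 bits. D_KL(Q||P) is larger than D_KL(P||Q) by 0.0521 bits; the two directions differ.

D_KL(P||Q) = Σ P(x) log₂(P(x)/Q(x))

Computing term by term:
  P(1)·log₂(P(1)/Q(1)) = 0.0498·log₂(0.0498/0.25) = -0.11592
  P(2)·log₂(P(2)/Q(2)) = 0.7098·log₂(0.7098/0.25) = 1.06859
  P(3)·log₂(P(3)/Q(3)) = 0.1551·log₂(0.1551/0.25) = -0.10682
  P(4)·log₂(P(4)/Q(4)) = 0.0853·log₂(0.0853/0.25) = -0.13233

D_KL(P||Q) = -0.11592 + 1.06859 - 0.10682 - 0.13233 = 0.71352 ≈ 0.7135 bits

D_KL(Q||P) = Σ Q(x) log₂(Q(x)/P(x))

Computing term by term:
  Q(1)·log₂(Q(1)/P(1)) = 0.25·log₂(0.25/0.0498) = 0.58193
  Q(2)·log₂(Q(2)/P(2)) = 0.25·log₂(0.25/0.7098) = -0.37637
  Q(3)·log₂(Q(3)/P(3)) = 0.25·log₂(0.25/0.1551) = 0.17218
  Q(4)·log₂(Q(4)/P(4)) = 0.25·log₂(0.25/0.0853) = 0.38783

D_KL(Q||P) = 0.58193 - 0.37637 + 0.17218 + 0.38783 = 0.76557 ≈ 0.7656 bits

These are NOT equal (difference: 0.0521 bits). KL divergence is asymmetric: D_KL(P||Q) ≠ D_KL(Q||P) in general.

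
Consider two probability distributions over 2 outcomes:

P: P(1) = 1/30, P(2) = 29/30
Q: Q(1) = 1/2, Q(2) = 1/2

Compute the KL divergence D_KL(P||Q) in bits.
0.7892 bits

D_KL(P||Q) = Σ P(x) log₂(P(x)/Q(x))

Computing term by term:
  P(1)·log₂(P(1)/Q(1)) = (1/30)·log₂((1/30)/(1/2)) = -0.13023
  P(2)·log₂(P(2)/Q(2)) = (29/30)·log₂((29/30)/(1/2)) = 0.91939

D_KL(P||Q) = -0.13023 + 0.91939 = 0.78916 ≈ 0.7892 bits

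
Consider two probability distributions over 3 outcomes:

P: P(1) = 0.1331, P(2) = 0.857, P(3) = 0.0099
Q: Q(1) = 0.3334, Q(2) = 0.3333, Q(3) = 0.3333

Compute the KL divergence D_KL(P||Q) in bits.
0.9411 bits

D_KL(P||Q) = Σ P(x) log₂(P(x)/Q(x))

Computing term by term:
  P(1)·log₂(P(1)/Q(1)) = 0.1331·log₂(0.1331/0.3334) = -0.17632
  P(2)·log₂(P(2)/Q(2)) = 0.857·log₂(0.857/0.3333) = 1.16764
  P(3)·log₂(P(3)/Q(3)) = 0.0099·log₂(0.0099/0.3333) = -0.05023

D_KL(P||Q) = -0.17632 + 1.16764 - 0.05023 = 0.94109 ≈ 0.9411 bits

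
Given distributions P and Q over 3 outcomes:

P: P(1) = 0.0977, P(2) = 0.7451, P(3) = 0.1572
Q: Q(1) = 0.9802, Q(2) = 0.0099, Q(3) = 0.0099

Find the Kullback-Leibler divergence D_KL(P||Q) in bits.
4.9469 bits

D_KL(P||Q) = Σ P(x) log₂(P(x)/Q(x))

Computing term by term:
  P(1)·log₂(P(1)/Q(1)) = 0.0977·log₂(0.0977/0.9802) = -0.32501
  P(2)·log₂(P(2)/Q(2)) = 0.7451·log₂(0.7451/0.0099) = 4.64485
  P(3)·log₂(P(3)/Q(3)) = 0.1572·log₂(0.1572/0.0099) = 0.62708

D_KL(P||Q) = -0.32501 + 4.64485 + 0.62708 = 4.94692 ≈ 4.9469 bits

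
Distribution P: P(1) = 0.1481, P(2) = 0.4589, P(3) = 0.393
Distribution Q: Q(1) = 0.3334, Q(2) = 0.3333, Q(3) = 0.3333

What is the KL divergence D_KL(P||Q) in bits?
0.1318 bits

D_KL(P||Q) = Σ P(x) log₂(P(x)/Q(x))

Computing term by term:
  P(1)·log₂(P(1)/Q(1)) = 0.1481·log₂(0.1481/0.3334) = -0.17338
  P(2)·log₂(P(2)/Q(2)) = 0.4589·log₂(0.4589/0.3333) = 0.21172
  P(3)·log₂(P(3)/Q(3)) = 0.393·log₂(0.393/0.3333) = 0.09342

D_KL(P||Q) = -0.17338 + 0.21172 + 0.09342 = 0.13176 ≈ 0.1318 bits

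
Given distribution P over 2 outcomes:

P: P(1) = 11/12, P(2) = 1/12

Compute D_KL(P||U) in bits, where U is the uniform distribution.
0.5862 bits

U(i) = 1/2 for all i

D_KL(P||U) = Σ P(x) log₂(P(x) / (1/2))
           = Σ P(x) log₂(P(x)) + log₂(2)
           = log₂(2) - H(P)

H(P) = -Σ P(x) log₂(P(x)):
  -P(1)·log₂(P(1)) = -(11/12)·log₂(11/12) = 0.11507
  -P(2)·log₂(P(2)) = -(1/12)·log₂(1/12) = 0.29875
H(P) = 0.11507 + 0.29875 = 0.41382 bits

log₂(2) = 1.00000 bits

D_KL(P||U) = 1.00000 - 0.41382 = 0.58618 ≈ 0.5862 bits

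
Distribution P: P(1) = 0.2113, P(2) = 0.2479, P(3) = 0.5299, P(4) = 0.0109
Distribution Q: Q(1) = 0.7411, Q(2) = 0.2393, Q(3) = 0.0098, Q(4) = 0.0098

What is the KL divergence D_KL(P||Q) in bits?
2.6823 bits

D_KL(P||Q) = Σ P(x) log₂(P(x)/Q(x))

Computing term by term:
  P(1)·log₂(P(1)/Q(1)) = 0.2113·log₂(0.2113/0.7411) = -0.38253
  P(2)·log₂(P(2)/Q(2)) = 0.2479·log₂(0.2479/0.2393) = 0.01263
  P(3)·log₂(P(3)/Q(3)) = 0.5299·log₂(0.5299/0.0098) = 3.05053
  P(4)·log₂(P(4)/Q(4)) = 0.0109·log₂(0.0109/0.0098) = 0.00167

D_KL(P||Q) = -0.38253 + 0.01263 + 3.05053 + 0.00167 = 2.68230 ≈ 2.6823 bits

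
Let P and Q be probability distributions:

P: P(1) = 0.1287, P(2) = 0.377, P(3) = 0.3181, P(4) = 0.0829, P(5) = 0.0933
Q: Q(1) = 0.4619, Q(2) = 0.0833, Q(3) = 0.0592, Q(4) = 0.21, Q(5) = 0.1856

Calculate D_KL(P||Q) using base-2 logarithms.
1.1518 bits

D_KL(P||Q) = Σ P(x) log₂(P(x)/Q(x))

Computing term by term:
  P(1)·log₂(P(1)/Q(1)) = 0.1287·log₂(0.1287/0.4619) = -0.23727
  P(2)·log₂(P(2)/Q(2)) = 0.377·log₂(0.377/0.0833) = 0.82117
  P(3)·log₂(P(3)/Q(3)) = 0.3181·log₂(0.3181/0.0592) = 0.77165
  P(4)·log₂(P(4)/Q(4)) = 0.0829·log₂(0.0829/0.21) = -0.11116
  P(5)·log₂(P(5)/Q(5)) = 0.0933·log₂(0.0933/0.1856) = -0.09258

D_KL(P||Q) = -0.23727 + 0.82117 + 0.77165 - 0.11116 - 0.09258 = 1.15181 ≈ 1.1518 bits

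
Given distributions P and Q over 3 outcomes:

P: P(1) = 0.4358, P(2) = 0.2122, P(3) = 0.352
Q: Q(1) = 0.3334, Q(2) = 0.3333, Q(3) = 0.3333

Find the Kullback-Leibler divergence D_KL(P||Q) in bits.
0.0579 bits

D_KL(P||Q) = Σ P(x) log₂(P(x)/Q(x))

Computing term by term:
  P(1)·log₂(P(1)/Q(1)) = 0.4358·log₂(0.4358/0.3334) = 0.16840
  P(2)·log₂(P(2)/Q(2)) = 0.2122·log₂(0.2122/0.3333) = -0.13823
  P(3)·log₂(P(3)/Q(3)) = 0.352·log₂(0.352/0.3333) = 0.02772

D_KL(P||Q) = 0.16840 - 0.13823 + 0.02772 = 0.05789 ≈ 0.0579 bits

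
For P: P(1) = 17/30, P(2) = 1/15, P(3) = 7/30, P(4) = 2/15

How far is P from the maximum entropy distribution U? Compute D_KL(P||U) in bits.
0.3977 bits

U(i) = 1/4 for all i

D_KL(P||U) = Σ P(x) log₂(P(x) / (1/4))
           = Σ P(x) log₂(P(x)) + log₂(4)
           = log₂(4) - H(P)

H(P) = -Σ P(x) log₂(P(x)):
  -P(1)·log₂(P(1)) = -(17/30)·log₂(17/30) = 0.46434
  -P(2)·log₂(P(2)) = -(1/15)·log₂(1/15) = 0.26046
  -P(3)·log₂(P(3)) = -(7/30)·log₂(7/30) = 0.48989
  -P(4)·log₂(P(4)) = -(2/15)·log₂(2/15) = 0.38759
H(P) = 0.46434 + 0.26046 + 0.48989 + 0.38759 = 1.60228 bits

log₂(4) = 2.00000 bits

D_KL(P||U) = 2.00000 - 1.60228 = 0.39772 ≈ 0.3977 bits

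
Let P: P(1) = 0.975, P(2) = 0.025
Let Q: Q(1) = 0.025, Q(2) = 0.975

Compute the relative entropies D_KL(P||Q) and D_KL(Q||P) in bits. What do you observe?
D_KL(P||Q) = 5.0211 bits, D_KL(Q||P) = 5.0211 bits. The two directions give the same value here, because Q is a self-inverse relabeling of P; in general KL divergence is asymmetric.

D_KL(P||Q) = Σ P(x) log₂(P(x)/Q(x))

Computing term by term:
  P(1)·log₂(P(1)/Q(1)) = 0.975·log₂(0.975/0.025) = 5.15327
  P(2)·log₂(P(2)/Q(2)) = 0.025·log₂(0.025/0.975) = -0.13214

D_KL(P||Q) = 5.15327 - 0.13214 = 5.02113 ≈ 5.0211 bits

D_KL(Q||P) = Σ Q(x) log₂(Q(x)/P(x))

Computing term by term:
  Q(1)·log₂(Q(1)/P(1)) = 0.025·log₂(0.025/0.975) = -0.13214
  Q(2)·log₂(Q(2)/P(2)) = 0.975·log₂(0.975/0.025) = 5.15327

D_KL(Q||P) = -0.13214 + 5.15327 = 5.02113 ≈ 5.0211 bits

These ARE equal here. Q is P with outcomes relabeled (Q(1) = P(2), Q(2) = P(1)) by a relabeling that is its own inverse, so the two sums contain exactly the same terms in a different order. This is a special case — KL divergence is not symmetric in general: D_KL(P||Q) ≠ D_KL(Q||P) for most P, Q.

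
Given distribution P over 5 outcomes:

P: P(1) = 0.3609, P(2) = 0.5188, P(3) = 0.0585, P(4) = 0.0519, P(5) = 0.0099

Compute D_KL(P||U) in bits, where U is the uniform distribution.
0.7731 bits

U(i) = 1/5 for all i

D_KL(P||U) = Σ P(x) log₂(P(x) / (1/5))
           = Σ P(x) log₂(P(x)) + log₂(5)
           = log₂(5) - H(P)

H(P) = -Σ P(x) log₂(P(x)):
  -P(1)·log₂(P(1)) = -(0.3609)·log₂(0.3609) = 0.53064
  -P(2)·log₂(P(2)) = -(0.5188)·log₂(0.5188) = 0.49117
  -P(3)·log₂(P(3)) = -(0.0585)·log₂(0.0585) = 0.23958
  -P(4)·log₂(P(4)) = -(0.0519)·log₂(0.0519) = 0.22152
  -P(5)·log₂(P(5)) = -(0.0099)·log₂(0.0099) = 0.06592
H(P) = 0.53064 + 0.49117 + 0.23958 + 0.22152 + 0.06592 = 1.54883 bits

log₂(5) = 2.32193 bits

D_KL(P||U) = 2.32193 - 1.54883 = 0.77310 ≈ 0.7731 bits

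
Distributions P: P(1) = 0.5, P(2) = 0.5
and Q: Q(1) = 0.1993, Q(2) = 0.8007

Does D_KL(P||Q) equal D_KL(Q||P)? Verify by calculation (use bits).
D_KL(P||Q) = 0.3238 bits, D_KL(Q||P) = 0.2795 bits. No — D_KL(P||Q) ≠ D_KL(Q||P) for this pair.

D_KL(P||Q) = Σ P(x) log₂(P(x)/Q(x))

Computing term by term:
  P(1)·log₂(P(1)/Q(1)) = 0.5·log₂(0.5/0.1993) = 0.66349
  P(2)·log₂(P(2)/Q(2)) = 0.5·log₂(0.5/0.8007) = -0.33967

D_KL(P||Q) = 0.66349 - 0.33967 = 0.32382 ≈ 0.3238 bits

D_KL(Q||P) = Σ Q(x) log₂(Q(x)/P(x))

Computing term by term:
  Q(1)·log₂(Q(1)/P(1)) = 0.1993·log₂(0.1993/0.5) = -0.26447
  Q(2)·log₂(Q(2)/P(2)) = 0.8007·log₂(0.8007/0.5) = 0.54394

D_KL(Q||P) = -0.26447 + 0.54394 = 0.27947 ≈ 0.2795 bits

These are NOT equal (difference: 0.0443 bits). KL divergence is asymmetric: D_KL(P||Q) ≠ D_KL(Q||P) in general.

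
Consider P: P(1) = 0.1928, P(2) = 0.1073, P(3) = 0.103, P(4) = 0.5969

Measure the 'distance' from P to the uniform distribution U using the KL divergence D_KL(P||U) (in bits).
0.4145 bits

U(i) = 1/4 for all i

D_KL(P||U) = Σ P(x) log₂(P(x) / (1/4))
           = Σ P(x) log₂(P(x)) + log₂(4)
           = log₂(4) - H(P)

H(P) = -Σ P(x) log₂(P(x)):
  -P(1)·log₂(P(1)) = -(0.1928)·log₂(0.1928) = 0.45787
  -P(2)·log₂(P(2)) = -(0.1073)·log₂(0.1073) = 0.34554
  -P(3)·log₂(P(3)) = -(0.103)·log₂(0.103) = 0.33777
  -P(4)·log₂(P(4)) = -(0.5969)·log₂(0.5969) = 0.44436
H(P) = 0.45787 + 0.34554 + 0.33777 + 0.44436 = 1.58554 bits

log₂(4) = 2.00000 bits

D_KL(P||U) = 2.00000 - 1.58554 = 0.41446 ≈ 0.4145 bits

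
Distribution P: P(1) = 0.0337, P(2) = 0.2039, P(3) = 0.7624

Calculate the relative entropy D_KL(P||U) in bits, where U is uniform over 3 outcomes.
0.6540 bits

U(i) = 1/3 for all i

D_KL(P||U) = Σ P(x) log₂(P(x) / (1/3))
           = Σ P(x) log₂(P(x)) + log₂(3)
           = log₂(3) - H(P)

H(P) = -Σ P(x) log₂(P(x)):
  -P(1)·log₂(P(1)) = -(0.0337)·log₂(0.0337) = 0.16483
  -P(2)·log₂(P(2)) = -(0.2039)·log₂(0.2039) = 0.46776
  -P(3)·log₂(P(3)) = -(0.7624)·log₂(0.7624) = 0.29839
H(P) = 0.16483 + 0.46776 + 0.29839 = 0.93098 bits

log₂(3) = 1.58496 bits

D_KL(P||U) = 1.58496 - 0.93098 = 0.65398 ≈ 0.6540 bits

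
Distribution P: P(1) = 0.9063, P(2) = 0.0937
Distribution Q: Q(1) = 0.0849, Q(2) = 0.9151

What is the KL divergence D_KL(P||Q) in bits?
2.7880 bits

D_KL(P||Q) = Σ P(x) log₂(P(x)/Q(x))

Computing term by term:
  P(1)·log₂(P(1)/Q(1)) = 0.9063·log₂(0.9063/0.0849) = 3.09606
  P(2)·log₂(P(2)/Q(2)) = 0.0937·log₂(0.0937/0.9151) = -0.30807

D_KL(P||Q) = 3.09606 - 0.30807 = 2.78799 ≈ 2.7880 bits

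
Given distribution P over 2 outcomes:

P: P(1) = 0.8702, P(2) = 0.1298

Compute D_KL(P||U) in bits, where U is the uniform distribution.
0.4431 bits

U(i) = 1/2 for all i

D_KL(P||U) = Σ P(x) log₂(P(x) / (1/2))
           = Σ P(x) log₂(P(x)) + log₂(2)
           = log₂(2) - H(P)

H(P) = -Σ P(x) log₂(P(x)):
  -P(1)·log₂(P(1)) = -(0.8702)·log₂(0.8702) = 0.17455
  -P(2)·log₂(P(2)) = -(0.1298)·log₂(0.1298) = 0.38234
H(P) = 0.17455 + 0.38234 = 0.55689 bits

log₂(2) = 1.00000 bits

D_KL(P||U) = 1.00000 - 0.55689 = 0.44311 ≈ 0.4431 bits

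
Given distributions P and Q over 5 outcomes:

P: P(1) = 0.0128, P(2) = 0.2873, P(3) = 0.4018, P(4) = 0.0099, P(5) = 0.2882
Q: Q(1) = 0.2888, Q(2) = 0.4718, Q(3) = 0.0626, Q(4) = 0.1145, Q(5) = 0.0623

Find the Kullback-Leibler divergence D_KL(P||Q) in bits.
1.4165 bits

D_KL(P||Q) = Σ P(x) log₂(P(x)/Q(x))

Computing term by term:
  P(1)·log₂(P(1)/Q(1)) = 0.0128·log₂(0.0128/0.2888) = -0.05755
  P(2)·log₂(P(2)/Q(2)) = 0.2873·log₂(0.2873/0.4718) = -0.20560
  P(3)·log₂(P(3)/Q(3)) = 0.4018·log₂(0.4018/0.0626) = 1.07773
  P(4)·log₂(P(4)/Q(4)) = 0.0099·log₂(0.0099/0.1145) = -0.03496
  P(5)·log₂(P(5)/Q(5)) = 0.2882·log₂(0.2882/0.0623) = 0.63685

D_KL(P||Q) = -0.05755 - 0.20560 + 1.07773 - 0.03496 + 0.63685 = 1.41647 ≈ 1.4165 bits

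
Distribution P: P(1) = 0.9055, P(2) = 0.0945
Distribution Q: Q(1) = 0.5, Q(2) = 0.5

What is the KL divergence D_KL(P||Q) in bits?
0.5487 bits

D_KL(P||Q) = Σ P(x) log₂(P(x)/Q(x))

Computing term by term:
  P(1)·log₂(P(1)/Q(1)) = 0.9055·log₂(0.9055/0.5) = 0.77582
  P(2)·log₂(P(2)/Q(2)) = 0.0945·log₂(0.0945/0.5) = -0.22713

D_KL(P||Q) = 0.77582 - 0.22713 = 0.54869 ≈ 0.5487 bits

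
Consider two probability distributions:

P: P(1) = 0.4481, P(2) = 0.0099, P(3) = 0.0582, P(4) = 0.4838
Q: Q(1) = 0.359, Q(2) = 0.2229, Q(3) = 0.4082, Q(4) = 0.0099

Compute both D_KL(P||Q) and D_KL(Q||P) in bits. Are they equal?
D_KL(P||Q) = 2.6498 bits, D_KL(Q||P) = 1.9782 bits. No, they are not equal.

D_KL(P||Q) = Σ P(x) log₂(P(x)/Q(x))

Computing term by term:
  P(1)·log₂(P(1)/Q(1)) = 0.4481·log₂(0.4481/0.359) = 0.14332
  P(2)·log₂(P(2)/Q(2)) = 0.0099·log₂(0.0099/0.2229) = -0.04448
  P(3)·log₂(P(3)/Q(3)) = 0.0582·log₂(0.0582/0.4082) = -0.16355
  P(4)·log₂(P(4)/Q(4)) = 0.4838·log₂(0.4838/0.0099) = 2.71452

D_KL(P||Q) = 0.14332 - 0.04448 - 0.16355 + 2.71452 = 2.64981 ≈ 2.6498 bits

D_KL(Q||P) = Σ Q(x) log₂(Q(x)/P(x))

Computing term by term:
  Q(1)·log₂(Q(1)/P(1)) = 0.359·log₂(0.359/0.4481) = -0.11482
  Q(2)·log₂(Q(2)/P(2)) = 0.2229·log₂(0.2229/0.0099) = 1.00145
  Q(3)·log₂(Q(3)/P(3)) = 0.4082·log₂(0.4082/0.0582) = 1.14712
  Q(4)·log₂(Q(4)/P(4)) = 0.0099·log₂(0.0099/0.4838) = -0.05555

D_KL(Q||P) = -0.11482 + 1.00145 + 1.14712 - 0.05555 = 1.97820 ≈ 1.9782 bits

These are NOT equal (difference: 0.6716 bits). KL divergence is asymmetric: D_KL(P||Q) ≠ D_KL(Q||P) in general.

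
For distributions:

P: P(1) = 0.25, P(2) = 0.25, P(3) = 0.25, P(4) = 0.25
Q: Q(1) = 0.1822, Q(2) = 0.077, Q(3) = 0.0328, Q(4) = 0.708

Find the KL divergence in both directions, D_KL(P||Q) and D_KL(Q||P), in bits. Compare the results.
D_KL(P||Q) = 0.8959 bits, D_KL(Q||P) = 0.7532 bits. D_KL(P||Q) is larger than D_KL(Q||P) by 0.1427 bits; the two directions differ.

D_KL(P||Q) = Σ P(x) log₂(P(x)/Q(x))

Computing term by term:
  P(1)·log₂(P(1)/Q(1)) = 0.25·log₂(0.25/0.1822) = 0.11410
  P(2)·log₂(P(2)/Q(2)) = 0.25·log₂(0.25/0.077) = 0.42475
  P(3)·log₂(P(3)/Q(3)) = 0.25·log₂(0.25/0.0328) = 0.73254
  P(4)·log₂(P(4)/Q(4)) = 0.25·log₂(0.25/0.708) = -0.37546

D_KL(P||Q) = 0.11410 + 0.42475 + 0.73254 - 0.37546 = 0.89593 ≈ 0.8959 bits

D_KL(Q||P) = Σ Q(x) log₂(Q(x)/P(x))

Computing term by term:
  Q(1)·log₂(Q(1)/P(1)) = 0.1822·log₂(0.1822/0.25) = -0.08316
  Q(2)·log₂(Q(2)/P(2)) = 0.077·log₂(0.077/0.25) = -0.13082
  Q(3)·log₂(Q(3)/P(3)) = 0.0328·log₂(0.0328/0.25) = -0.09611
  Q(4)·log₂(Q(4)/P(4)) = 0.708·log₂(0.708/0.25) = 1.06329

D_KL(Q||P) = -0.08316 - 0.13082 - 0.09611 + 1.06329 = 0.75320 ≈ 0.7532 bits

These are NOT equal (difference: 0.1427 bits). KL divergence is asymmetric: D_KL(P||Q) ≠ D_KL(Q||P) in general.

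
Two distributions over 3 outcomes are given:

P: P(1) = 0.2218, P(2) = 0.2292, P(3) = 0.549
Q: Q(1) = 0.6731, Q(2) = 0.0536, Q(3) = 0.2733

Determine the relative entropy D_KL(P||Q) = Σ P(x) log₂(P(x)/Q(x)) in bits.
0.6777 bits

D_KL(P||Q) = Σ P(x) log₂(P(x)/Q(x))

Computing term by term:
  P(1)·log₂(P(1)/Q(1)) = 0.2218·log₂(0.2218/0.6731) = -0.35523
  P(2)·log₂(P(2)/Q(2)) = 0.2292·log₂(0.2292/0.0536) = 0.48047
  P(3)·log₂(P(3)/Q(3)) = 0.549·log₂(0.549/0.2733) = 0.55247

D_KL(P||Q) = -0.35523 + 0.48047 + 0.55247 = 0.67771 ≈ 0.6777 bits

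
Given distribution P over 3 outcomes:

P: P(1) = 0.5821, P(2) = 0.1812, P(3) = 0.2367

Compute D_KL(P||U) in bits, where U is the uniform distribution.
0.1919 bits

U(i) = 1/3 for all i

D_KL(P||U) = Σ P(x) log₂(P(x) / (1/3))
           = Σ P(x) log₂(P(x)) + log₂(3)
           = log₂(3) - H(P)

H(P) = -Σ P(x) log₂(P(x)):
  -P(1)·log₂(P(1)) = -(0.5821)·log₂(0.5821) = 0.45442
  -P(2)·log₂(P(2)) = -(0.1812)·log₂(0.1812) = 0.44654
  -P(3)·log₂(P(3)) = -(0.2367)·log₂(0.2367) = 0.49207
H(P) = 0.45442 + 0.44654 + 0.49207 = 1.39303 bits

log₂(3) = 1.58496 bits

D_KL(P||U) = 1.58496 - 1.39303 = 0.19193 ≈ 0.1919 bits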